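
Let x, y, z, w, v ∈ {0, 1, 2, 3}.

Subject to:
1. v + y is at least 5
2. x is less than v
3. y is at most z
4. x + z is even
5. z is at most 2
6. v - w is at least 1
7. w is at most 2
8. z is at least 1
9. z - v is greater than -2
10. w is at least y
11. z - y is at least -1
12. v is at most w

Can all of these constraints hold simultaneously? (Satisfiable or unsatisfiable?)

From constraints 7 and 12: v ≤ w ≤ 2. From constraints 3 and 5: y ≤ z ≤ 2. Hence v + y ≤ 4. But constraint 1 requires v + y ≥ 5, and 5 > 4. Contradiction.

Unsatisfiable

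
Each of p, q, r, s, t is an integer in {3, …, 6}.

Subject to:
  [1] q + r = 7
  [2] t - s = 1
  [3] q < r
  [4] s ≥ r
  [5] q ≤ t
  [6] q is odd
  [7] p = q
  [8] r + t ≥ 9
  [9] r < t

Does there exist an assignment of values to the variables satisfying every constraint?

The assignment p = 3, q = 3, r = 4, s = 4, t = 5 works:
  constraint 1 holds since q + r = 7.
  constraint 2 holds since t - s = 1.
The rest check out directly.

Satisfiable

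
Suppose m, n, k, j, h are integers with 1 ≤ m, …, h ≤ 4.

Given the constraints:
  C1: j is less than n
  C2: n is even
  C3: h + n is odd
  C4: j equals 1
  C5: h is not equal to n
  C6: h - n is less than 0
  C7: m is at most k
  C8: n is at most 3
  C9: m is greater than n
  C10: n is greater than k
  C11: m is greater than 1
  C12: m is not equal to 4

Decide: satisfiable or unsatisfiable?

Unsatisfiable

Constraints 7, 9, and 10 give k < n, n < m, m ≤ k. Chaining: k < n < m ≤ k, which forces k < k — impossible.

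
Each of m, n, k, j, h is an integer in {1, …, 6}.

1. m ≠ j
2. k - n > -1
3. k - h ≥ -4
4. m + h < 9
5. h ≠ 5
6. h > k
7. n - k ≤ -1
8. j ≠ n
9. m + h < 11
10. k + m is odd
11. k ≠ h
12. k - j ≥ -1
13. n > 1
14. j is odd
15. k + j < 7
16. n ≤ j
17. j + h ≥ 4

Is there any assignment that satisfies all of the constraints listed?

Setting (m, n, k, j, h) = (4, 2, 3, 3, 4) satisfies everything: constraint 2: k - n = 1; constraint 3: k - h = -1, and the others follow.

Satisfiable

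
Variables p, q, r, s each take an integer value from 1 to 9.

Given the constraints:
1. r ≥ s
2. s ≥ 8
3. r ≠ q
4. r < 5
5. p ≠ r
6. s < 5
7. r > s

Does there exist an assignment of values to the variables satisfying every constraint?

From constraints 1 and 2: r ≥ s and s ≥ 8, so r ≥ 8. From constraint 4: r ≤ 4. But 4 < 8, so no value of r works.

Unsatisfiable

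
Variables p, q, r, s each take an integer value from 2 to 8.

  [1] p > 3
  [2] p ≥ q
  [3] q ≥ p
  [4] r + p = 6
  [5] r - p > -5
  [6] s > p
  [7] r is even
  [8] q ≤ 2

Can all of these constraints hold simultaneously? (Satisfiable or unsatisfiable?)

Unsatisfiable

From constraint 1: p ≥ 4. From constraints 3 and 8: p ≤ q and q ≤ 2, so p ≤ 2. But 2 < 4, so no value of p works.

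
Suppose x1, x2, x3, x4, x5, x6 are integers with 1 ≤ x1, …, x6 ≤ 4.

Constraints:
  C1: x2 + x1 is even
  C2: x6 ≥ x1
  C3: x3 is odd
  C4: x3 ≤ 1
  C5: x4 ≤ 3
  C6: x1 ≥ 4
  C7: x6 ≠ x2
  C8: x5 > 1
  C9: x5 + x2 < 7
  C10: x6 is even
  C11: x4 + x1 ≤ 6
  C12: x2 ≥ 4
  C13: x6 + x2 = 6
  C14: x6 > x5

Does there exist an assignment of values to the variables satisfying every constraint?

From constraints 2 and 6: x6 ≥ x1 ≥ 4. From constraint 12: x2 ≥ 4. Hence x6 + x2 ≥ 8. But constraint 13 requires x6 + x2 = 6, and 6 < 8. Contradiction.

Unsatisfiable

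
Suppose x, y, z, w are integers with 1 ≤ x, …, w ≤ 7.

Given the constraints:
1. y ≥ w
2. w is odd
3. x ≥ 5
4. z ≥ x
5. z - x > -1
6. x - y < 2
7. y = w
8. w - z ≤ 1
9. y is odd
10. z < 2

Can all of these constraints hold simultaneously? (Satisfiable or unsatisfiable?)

Unsatisfiable

From constraints 3 and 4: z ≥ x and x ≥ 5, so z ≥ 5. From constraint 10: z ≤ 1. But 1 < 5, so no value of z works.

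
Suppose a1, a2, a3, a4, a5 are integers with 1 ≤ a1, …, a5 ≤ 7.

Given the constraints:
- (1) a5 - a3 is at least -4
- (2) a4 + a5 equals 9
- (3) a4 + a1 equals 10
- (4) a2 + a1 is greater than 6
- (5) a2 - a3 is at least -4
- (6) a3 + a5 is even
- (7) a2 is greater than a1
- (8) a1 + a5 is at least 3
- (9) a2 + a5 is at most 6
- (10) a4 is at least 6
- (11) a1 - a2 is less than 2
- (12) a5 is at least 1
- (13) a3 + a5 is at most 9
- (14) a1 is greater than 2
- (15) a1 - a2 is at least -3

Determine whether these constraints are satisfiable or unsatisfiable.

Setting (a1, a2, a3, a4, a5) = (3, 4, 6, 7, 2) satisfies everything: constraint 1: a5 - a3 = -4; constraint 2: a4 + a5 = 9; constraint 3: a4 + a1 = 10, and the others follow.

Satisfiable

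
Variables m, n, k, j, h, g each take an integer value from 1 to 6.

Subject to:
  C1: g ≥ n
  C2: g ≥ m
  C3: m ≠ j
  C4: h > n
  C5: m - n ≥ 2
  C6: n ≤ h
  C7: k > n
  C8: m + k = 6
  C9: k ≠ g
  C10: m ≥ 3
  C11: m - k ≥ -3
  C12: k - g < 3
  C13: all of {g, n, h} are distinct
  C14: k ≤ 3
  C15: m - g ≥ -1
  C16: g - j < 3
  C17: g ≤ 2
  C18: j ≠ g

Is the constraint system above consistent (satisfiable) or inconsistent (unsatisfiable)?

Unsatisfiable

From constraints 2 and 17: m ≤ g ≤ 2. From constraint 14: k ≤ 3. Hence m + k ≤ 5. But constraint 8 requires m + k = 6, and 6 > 5. Contradiction.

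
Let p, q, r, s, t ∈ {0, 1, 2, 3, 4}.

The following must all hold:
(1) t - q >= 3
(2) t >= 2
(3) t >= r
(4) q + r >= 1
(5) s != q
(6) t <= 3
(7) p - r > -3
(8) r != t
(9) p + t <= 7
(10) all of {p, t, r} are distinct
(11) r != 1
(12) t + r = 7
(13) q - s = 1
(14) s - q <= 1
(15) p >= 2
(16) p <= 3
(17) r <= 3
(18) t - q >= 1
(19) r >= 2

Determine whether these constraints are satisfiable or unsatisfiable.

Constraints 2, 6, 15, 16, 17, and 19 confine each of p, t, r to the 2 values {2, 3}.
Constraint 10 requires all 3 of them to be distinct, but only 2 values are available — impossible by the pigeonhole principle.

Unsatisfiable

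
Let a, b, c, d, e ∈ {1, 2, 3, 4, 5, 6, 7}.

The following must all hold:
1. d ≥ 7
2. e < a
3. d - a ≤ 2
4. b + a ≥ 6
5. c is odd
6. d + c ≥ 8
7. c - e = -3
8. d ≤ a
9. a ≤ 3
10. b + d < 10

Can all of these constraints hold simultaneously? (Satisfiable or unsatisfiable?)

Unsatisfiable

From constraint 1: d ≥ 7. From constraints 8 and 9: d ≤ a and a ≤ 3, so d ≤ 3. But 3 < 7, so no value of d works.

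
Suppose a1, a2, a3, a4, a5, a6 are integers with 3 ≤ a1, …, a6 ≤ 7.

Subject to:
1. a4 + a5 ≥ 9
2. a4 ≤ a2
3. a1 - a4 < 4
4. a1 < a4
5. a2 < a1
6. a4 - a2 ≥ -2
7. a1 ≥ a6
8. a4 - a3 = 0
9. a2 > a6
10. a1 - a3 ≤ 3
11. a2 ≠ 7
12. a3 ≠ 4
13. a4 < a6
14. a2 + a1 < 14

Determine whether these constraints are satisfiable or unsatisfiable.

Unsatisfiable

Constraints 4, 5, 9, and 13 give a6 < a2, a2 < a1, a1 < a4, a4 < a6. Chaining: a6 < a2 < a1 < a4 < a6, which forces a6 < a6 — impossible.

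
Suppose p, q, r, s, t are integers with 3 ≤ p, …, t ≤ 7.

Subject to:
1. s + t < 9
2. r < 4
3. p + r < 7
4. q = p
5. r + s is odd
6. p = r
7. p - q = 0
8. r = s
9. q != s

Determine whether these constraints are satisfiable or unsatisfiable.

Unsatisfiable

From constraints 4, 6, and 8, q = p = r = s, so q = s. But constraint 9 says q ≠ s. Contradiction.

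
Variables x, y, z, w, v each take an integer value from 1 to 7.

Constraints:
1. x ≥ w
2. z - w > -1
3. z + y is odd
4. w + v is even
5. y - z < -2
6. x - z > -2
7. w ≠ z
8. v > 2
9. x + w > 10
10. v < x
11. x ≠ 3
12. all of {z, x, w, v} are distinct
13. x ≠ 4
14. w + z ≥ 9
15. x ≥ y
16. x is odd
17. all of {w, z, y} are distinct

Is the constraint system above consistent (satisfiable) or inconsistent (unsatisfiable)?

The assignment x = 7, y = 3, z = 6, w = 5, v = 3 works:
  constraint 2 holds since z - w = 1.
  constraint 5 holds since y - z = -3.
  constraint 6 holds since x - z = 1.
The rest check out directly.

Satisfiable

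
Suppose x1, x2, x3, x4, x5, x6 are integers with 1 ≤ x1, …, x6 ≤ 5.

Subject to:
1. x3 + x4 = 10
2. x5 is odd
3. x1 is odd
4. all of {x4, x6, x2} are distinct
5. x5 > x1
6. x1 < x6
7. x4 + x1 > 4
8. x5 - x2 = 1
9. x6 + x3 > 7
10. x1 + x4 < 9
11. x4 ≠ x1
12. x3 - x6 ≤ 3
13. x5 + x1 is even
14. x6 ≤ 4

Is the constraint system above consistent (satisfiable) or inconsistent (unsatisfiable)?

Try x1 = 1, x2 = 2, x3 = 5, x4 = 5, x5 = 3, x6 = 4.
Check constraint 1: x3 + x4 = 10; constraint 7: x4 + x1 = 6; constraint 8: x5 - x2 = 1. The remaining constraints are straightforward to verify.

Satisfiable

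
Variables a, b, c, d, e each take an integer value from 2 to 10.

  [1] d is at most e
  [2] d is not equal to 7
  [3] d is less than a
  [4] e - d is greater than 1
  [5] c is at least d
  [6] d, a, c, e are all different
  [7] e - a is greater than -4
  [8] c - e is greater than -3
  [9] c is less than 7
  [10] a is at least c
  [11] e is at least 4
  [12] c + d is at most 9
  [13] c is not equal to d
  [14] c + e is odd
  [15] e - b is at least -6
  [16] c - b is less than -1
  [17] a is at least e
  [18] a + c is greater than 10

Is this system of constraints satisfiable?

One satisfying assignment is a = 8, b = 9, c = 5, d = 4, e = 6.
For the less obvious constraints — constraint 4: e - d = 2; constraint 7: e - a = -2; constraint 8: c - e = -1 — and the others hold by inspection.

Satisfiable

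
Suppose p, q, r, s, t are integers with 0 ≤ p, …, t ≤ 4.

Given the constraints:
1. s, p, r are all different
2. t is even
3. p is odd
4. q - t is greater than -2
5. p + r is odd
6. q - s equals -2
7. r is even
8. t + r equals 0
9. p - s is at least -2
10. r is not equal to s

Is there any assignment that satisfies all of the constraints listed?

Satisfiable

The assignment p = 3, q = 0, r = 0, s = 2, t = 0 works:
  constraint 4 holds since q - t = 0.
  constraint 6 holds since q - s = -2.
  constraint 8 holds since t + r = 0.
The rest check out directly.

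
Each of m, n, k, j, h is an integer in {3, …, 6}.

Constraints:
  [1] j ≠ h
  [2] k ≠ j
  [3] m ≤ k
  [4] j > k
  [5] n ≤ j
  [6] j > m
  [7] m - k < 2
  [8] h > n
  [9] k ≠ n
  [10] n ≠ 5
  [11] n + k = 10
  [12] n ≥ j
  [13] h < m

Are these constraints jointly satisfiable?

Unsatisfiable

Constraints 3, 4, 8, 12, and 13 give m ≤ k, k < j, j ≤ n, n < h, h < m. Chaining: m ≤ k < j ≤ n < h < m, which forces m < m — impossible.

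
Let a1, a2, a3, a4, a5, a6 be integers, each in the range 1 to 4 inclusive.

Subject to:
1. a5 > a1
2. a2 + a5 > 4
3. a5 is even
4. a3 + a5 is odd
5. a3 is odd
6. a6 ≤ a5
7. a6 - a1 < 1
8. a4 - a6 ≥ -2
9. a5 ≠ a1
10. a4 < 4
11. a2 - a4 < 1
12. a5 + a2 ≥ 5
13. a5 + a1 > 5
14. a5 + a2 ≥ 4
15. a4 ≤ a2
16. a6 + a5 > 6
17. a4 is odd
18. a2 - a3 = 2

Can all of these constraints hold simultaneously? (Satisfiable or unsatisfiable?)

Satisfiable

One satisfying assignment is a1 = 3, a2 = 3, a3 = 1, a4 = 3, a5 = 4, a6 = 3.
For the less obvious constraints — constraint 2: a2 + a5 = 7; constraint 7: a6 - a1 = 0; constraint 8: a4 - a6 = 0 — and the others hold by inspection.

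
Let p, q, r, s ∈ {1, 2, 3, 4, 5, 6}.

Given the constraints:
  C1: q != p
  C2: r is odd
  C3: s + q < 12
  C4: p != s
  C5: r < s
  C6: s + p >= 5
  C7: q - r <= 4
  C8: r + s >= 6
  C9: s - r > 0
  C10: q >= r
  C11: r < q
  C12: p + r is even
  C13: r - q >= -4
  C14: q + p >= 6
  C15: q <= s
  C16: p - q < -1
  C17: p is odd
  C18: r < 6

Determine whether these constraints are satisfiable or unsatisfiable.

Satisfiable

Setting (p, q, r, s) = (3, 5, 3, 5) satisfies everything: constraint 3: s + q = 10; constraint 6: s + p = 8; constraint 7: q - r = 2, and the others follow.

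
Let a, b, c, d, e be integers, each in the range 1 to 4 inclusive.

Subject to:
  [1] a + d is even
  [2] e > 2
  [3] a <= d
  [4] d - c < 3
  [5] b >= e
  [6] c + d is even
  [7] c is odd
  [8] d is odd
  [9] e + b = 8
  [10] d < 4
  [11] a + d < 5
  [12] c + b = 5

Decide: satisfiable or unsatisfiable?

One satisfying assignment is a = 1, b = 4, c = 1, d = 1, e = 4.
For the less obvious constraints — constraint 4: d - c = 0; constraint 9: e + b = 8; constraint 11: a + d = 2 — and the others hold by inspection.

Satisfiable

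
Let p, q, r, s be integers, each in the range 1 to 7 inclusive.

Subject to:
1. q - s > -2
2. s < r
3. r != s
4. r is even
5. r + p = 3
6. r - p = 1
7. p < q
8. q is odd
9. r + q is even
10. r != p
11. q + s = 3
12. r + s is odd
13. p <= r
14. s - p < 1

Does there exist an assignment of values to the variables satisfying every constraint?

Constraint 4 makes r even and constraint 8 makes q odd, so r + q must be odd. Constraint 9 says r + q is even — contradiction.

Unsatisfiable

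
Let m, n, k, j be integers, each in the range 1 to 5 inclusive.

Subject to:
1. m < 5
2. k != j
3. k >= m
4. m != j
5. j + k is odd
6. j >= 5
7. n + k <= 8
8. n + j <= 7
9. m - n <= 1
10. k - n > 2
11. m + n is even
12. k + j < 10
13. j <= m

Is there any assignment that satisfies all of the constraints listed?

From constraints 6 and 13: m ≥ j and j ≥ 5, so m ≥ 5. From constraint 1: m ≤ 4. But 4 < 5, so no value of m works.

Unsatisfiable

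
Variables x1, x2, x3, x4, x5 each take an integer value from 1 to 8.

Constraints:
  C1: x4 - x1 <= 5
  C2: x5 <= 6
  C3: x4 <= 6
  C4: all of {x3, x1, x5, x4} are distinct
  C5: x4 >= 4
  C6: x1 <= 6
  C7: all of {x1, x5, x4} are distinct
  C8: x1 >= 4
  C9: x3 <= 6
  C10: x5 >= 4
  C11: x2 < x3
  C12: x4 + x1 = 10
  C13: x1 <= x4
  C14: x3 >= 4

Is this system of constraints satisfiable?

Constraints 2, 3, 5, 6, 8, 9, 10, and 14 confine each of x3, x1, x5, x4 to the 3 values {4, …, 6}.
Constraint 4 requires all 4 of them to be distinct, but only 3 values are available — impossible by the pigeonhole principle.

Unsatisfiable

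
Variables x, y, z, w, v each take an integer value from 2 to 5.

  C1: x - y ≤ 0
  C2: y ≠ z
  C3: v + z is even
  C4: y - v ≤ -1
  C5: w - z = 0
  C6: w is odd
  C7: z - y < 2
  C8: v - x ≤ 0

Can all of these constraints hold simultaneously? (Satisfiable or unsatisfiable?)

Unsatisfiable

Constraints 1, 4, and 8 give v − y ≥ 1, y − x ≥ 0, x − v ≥ 0.
Adding all 3 inequalities: the left sides telescope to 0, and the right sides sum to 1 + 0 + 0 = 1. So 0 ≥ 1, which is false.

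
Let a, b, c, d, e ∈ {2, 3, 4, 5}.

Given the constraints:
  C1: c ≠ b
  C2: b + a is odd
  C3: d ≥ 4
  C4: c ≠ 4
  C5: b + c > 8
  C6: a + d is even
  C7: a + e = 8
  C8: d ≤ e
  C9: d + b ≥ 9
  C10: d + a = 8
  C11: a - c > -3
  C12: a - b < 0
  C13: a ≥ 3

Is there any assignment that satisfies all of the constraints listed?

Satisfiable

Setting (a, b, c, d, e) = (3, 4, 5, 5, 5) satisfies everything: constraint 5: b + c = 9; constraint 7: a + e = 8; constraint 9: d + b = 9, and the others follow.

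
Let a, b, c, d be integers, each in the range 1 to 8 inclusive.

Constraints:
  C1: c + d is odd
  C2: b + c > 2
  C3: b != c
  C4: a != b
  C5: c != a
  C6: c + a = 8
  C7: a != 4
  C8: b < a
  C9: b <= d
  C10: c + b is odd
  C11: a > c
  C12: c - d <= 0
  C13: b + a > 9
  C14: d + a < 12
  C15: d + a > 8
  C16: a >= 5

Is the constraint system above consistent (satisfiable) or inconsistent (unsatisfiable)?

The assignment a = 7, b = 4, c = 1, d = 4 works:
  constraint 2 holds since b + c = 5.
  constraint 6 holds since c + a = 8.
The rest check out directly.

Satisfiable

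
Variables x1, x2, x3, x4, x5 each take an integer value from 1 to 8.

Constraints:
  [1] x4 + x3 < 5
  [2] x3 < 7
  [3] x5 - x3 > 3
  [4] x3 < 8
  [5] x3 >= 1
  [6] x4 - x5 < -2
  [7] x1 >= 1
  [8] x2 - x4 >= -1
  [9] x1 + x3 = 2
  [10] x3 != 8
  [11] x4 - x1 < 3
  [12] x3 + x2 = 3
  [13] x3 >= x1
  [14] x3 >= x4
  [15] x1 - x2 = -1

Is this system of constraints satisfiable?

Satisfiable

The assignment x1 = 1, x2 = 2, x3 = 1, x4 = 1, x5 = 5 works:
  constraint 1 holds since x4 + x3 = 2.
  constraint 3 holds since x5 - x3 = 4.
The rest check out directly.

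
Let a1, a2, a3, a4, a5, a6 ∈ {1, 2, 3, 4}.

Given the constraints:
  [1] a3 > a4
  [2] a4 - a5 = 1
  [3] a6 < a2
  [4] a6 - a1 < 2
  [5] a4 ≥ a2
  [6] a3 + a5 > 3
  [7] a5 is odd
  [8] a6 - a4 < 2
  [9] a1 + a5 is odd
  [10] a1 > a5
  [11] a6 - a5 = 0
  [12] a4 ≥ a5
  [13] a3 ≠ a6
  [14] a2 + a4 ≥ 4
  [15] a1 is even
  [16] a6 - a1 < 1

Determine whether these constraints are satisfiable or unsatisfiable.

The assignment a1 = 2, a2 = 2, a3 = 4, a4 = 2, a5 = 1, a6 = 1 works:
  constraint 2 holds since a4 - a5 = 1.
  constraint 4 holds since a6 - a1 = -1.
  constraint 6 holds since a3 + a5 = 5.
The rest check out directly.

Satisfiable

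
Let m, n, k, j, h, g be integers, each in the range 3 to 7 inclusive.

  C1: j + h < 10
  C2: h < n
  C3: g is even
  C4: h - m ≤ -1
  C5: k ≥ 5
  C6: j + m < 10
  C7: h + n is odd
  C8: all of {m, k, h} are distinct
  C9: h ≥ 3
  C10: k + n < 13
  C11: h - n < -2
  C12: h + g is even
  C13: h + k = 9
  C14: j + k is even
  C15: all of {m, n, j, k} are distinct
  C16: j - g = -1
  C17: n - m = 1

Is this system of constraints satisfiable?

Satisfiable

One satisfying assignment is m = 6, n = 7, k = 5, j = 3, h = 4, g = 4.
For the less obvious constraints — constraint 1: j + h = 7; constraint 4: h - m = -2; constraint 6: j + m = 9 — and the others hold by inspection.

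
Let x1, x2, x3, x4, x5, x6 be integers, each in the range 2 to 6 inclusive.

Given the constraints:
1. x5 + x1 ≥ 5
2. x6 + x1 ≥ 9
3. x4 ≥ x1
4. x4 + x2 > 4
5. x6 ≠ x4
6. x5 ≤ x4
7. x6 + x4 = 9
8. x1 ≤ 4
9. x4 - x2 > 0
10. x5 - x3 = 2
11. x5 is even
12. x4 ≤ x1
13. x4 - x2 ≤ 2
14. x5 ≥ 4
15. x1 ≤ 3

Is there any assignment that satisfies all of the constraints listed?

From constraints 6 and 14: x4 ≥ x5 and x5 ≥ 4, so x4 ≥ 4. From constraints 12 and 15: x4 ≤ x1 and x1 ≤ 3, so x4 ≤ 3. But 3 < 4, so no value of x4 works.

Unsatisfiable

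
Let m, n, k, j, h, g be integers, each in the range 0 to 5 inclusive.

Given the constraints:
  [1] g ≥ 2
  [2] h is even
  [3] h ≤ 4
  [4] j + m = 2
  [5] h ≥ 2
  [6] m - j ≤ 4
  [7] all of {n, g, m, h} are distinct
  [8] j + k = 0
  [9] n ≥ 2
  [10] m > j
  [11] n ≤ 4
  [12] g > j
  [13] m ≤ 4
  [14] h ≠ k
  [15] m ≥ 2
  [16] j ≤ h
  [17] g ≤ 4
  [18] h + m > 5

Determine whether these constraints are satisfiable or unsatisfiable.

Constraints 1, 3, 5, 9, 11, 13, 15, and 17 confine each of n, g, m, h to the 3 values {2, …, 4}.
Constraint 7 requires all 4 of them to be distinct, but only 3 values are available — impossible by the pigeonhole principle.

Unsatisfiable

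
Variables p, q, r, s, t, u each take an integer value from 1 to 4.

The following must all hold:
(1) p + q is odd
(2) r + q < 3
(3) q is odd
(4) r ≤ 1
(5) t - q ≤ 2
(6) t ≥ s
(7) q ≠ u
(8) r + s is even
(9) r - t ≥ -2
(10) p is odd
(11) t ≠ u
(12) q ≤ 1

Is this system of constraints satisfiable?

Constraint 10 makes p odd and constraint 3 makes q odd, so p + q must be even. Constraint 1 says p + q is odd — contradiction.

Unsatisfiable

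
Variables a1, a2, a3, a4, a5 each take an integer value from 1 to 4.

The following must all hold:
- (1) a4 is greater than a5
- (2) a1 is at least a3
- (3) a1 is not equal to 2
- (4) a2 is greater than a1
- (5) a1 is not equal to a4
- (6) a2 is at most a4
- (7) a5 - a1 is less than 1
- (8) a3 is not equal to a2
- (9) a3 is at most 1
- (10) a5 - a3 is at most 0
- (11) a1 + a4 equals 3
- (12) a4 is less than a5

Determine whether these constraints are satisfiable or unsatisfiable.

Constraints 2, 4, 6, 10, and 12 give a4 < a5, a5 ≤ a3, a3 ≤ a1, a1 < a2, a2 ≤ a4. Chaining: a4 < a5 ≤ a3 ≤ a1 < a2 ≤ a4, which forces a4 < a4 — impossible.

Unsatisfiable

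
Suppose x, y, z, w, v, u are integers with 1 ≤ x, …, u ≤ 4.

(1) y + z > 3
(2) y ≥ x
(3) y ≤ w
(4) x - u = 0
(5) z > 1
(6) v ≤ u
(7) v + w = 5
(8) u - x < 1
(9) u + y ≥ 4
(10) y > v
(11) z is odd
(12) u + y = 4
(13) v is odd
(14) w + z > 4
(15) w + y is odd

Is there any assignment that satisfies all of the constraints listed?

Satisfiable

Take x = 1, y = 3, z = 3, w = 4, v = 1, u = 1. Then constraint 1: y + z = 6; constraint 4: x - u = 0; constraint 7: v + w = 5, and every other listed constraint is also met.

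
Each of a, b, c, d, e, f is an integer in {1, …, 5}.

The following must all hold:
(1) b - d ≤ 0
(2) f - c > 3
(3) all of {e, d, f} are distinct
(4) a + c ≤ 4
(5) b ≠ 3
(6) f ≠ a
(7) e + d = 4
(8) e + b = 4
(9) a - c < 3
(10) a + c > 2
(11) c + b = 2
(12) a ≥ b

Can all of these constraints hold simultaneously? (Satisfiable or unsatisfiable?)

Satisfiable

Try a = 2, b = 1, c = 1, d = 1, e = 3, f = 5.
Check constraint 1: b - d = 0; constraint 2: f - c = 4. The remaining constraints are straightforward to verify.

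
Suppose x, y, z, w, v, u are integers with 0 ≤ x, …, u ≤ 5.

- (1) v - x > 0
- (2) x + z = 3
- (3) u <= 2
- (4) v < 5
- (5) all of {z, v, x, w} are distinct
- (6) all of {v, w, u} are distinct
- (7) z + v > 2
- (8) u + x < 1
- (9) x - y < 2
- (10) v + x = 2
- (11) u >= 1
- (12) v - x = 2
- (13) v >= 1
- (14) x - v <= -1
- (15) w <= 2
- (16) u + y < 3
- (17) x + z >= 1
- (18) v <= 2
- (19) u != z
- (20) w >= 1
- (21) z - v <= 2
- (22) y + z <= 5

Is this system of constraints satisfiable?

Unsatisfiable

Constraints 3, 11, 13, 15, 18, and 20 confine each of v, w, u to the 2 values {1, 2}.
Constraint 6 requires all 3 of them to be distinct, but only 2 values are available — impossible by the pigeonhole principle.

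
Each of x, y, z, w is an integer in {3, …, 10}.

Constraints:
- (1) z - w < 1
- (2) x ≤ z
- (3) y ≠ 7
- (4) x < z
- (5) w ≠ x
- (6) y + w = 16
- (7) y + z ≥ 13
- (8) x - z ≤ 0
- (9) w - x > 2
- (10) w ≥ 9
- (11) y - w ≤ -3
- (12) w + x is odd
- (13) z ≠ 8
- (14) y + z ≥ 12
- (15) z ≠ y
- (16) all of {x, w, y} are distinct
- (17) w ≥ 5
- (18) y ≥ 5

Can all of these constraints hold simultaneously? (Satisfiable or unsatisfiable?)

The assignment x = 7, y = 6, z = 9, w = 10 works:
  constraint 1 holds since z - w = -1.
  constraint 6 holds since y + w = 16.
  constraint 7 holds since y + z = 15.
The rest check out directly.

Satisfiable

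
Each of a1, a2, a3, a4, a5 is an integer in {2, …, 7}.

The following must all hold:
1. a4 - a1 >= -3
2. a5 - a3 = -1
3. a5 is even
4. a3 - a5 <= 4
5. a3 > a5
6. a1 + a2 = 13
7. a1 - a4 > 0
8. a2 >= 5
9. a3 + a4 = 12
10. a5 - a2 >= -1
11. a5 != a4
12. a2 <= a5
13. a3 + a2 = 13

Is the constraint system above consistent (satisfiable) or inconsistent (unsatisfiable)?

Try a1 = 7, a2 = 6, a3 = 7, a4 = 5, a5 = 6.
Check constraint 1: a4 - a1 = -2; constraint 2: a5 - a3 = -1; constraint 4: a3 - a5 = 1. The remaining constraints are straightforward to verify.

Satisfiable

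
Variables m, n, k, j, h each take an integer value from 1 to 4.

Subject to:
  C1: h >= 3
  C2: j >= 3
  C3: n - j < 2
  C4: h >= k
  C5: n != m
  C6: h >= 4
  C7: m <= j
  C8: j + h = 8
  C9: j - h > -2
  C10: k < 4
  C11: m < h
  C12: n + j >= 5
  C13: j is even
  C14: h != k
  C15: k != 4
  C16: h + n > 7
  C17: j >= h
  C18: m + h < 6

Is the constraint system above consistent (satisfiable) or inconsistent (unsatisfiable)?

Setting (m, n, k, j, h) = (1, 4, 2, 4, 4) satisfies everything: constraint 3: n - j = 0; constraint 8: j + h = 8, and the others follow.

Satisfiable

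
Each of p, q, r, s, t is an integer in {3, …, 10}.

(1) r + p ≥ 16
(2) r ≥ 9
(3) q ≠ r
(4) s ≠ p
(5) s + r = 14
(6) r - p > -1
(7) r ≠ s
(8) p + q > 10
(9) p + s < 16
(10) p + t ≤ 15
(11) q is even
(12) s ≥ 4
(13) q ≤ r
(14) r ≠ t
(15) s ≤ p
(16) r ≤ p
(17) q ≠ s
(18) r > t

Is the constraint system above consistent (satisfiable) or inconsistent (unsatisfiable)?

The assignment p = 9, q = 4, r = 9, s = 5, t = 3 works:
  constraint 1 holds since r + p = 18.
  constraint 5 holds since s + r = 14.
  constraint 6 holds since r - p = 0.
The rest check out directly.

Satisfiable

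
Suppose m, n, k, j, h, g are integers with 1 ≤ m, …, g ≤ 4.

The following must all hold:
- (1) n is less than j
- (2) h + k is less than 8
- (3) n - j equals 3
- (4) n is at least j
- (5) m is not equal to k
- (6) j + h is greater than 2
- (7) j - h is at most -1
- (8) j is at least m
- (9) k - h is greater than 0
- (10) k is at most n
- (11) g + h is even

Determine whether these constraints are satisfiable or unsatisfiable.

Constraints 1, 7, 9, and 10 give n < j, j < h, h < k, k ≤ n. Chaining: n < j < h < k ≤ n, which forces n < n — impossible.

Unsatisfiable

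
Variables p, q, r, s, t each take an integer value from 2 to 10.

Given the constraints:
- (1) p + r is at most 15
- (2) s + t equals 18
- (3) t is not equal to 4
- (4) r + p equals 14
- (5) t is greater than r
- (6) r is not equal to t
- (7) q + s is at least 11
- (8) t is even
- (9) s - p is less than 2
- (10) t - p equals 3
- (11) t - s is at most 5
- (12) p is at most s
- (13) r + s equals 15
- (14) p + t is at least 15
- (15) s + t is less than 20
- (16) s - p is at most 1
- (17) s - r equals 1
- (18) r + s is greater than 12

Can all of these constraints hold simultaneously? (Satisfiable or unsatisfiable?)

One satisfying assignment is p = 7, q = 6, r = 7, s = 8, t = 10.
For the less obvious constraints — constraint 1: p + r = 14; constraint 2: s + t = 18; constraint 4: r + p = 14 — and the others hold by inspection.

Satisfiable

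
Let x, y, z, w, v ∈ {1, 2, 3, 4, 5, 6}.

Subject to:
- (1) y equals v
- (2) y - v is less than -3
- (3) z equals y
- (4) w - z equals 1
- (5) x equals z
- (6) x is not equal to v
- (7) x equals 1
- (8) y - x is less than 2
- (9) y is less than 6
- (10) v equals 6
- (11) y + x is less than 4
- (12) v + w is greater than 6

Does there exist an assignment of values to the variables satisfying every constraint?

Unsatisfiable

Constraint 7 fixes x = 1 and constraint 10 fixes v = 6. Constraints 1, 3, and 5 give x = z = y = v, so x = v. But 1 ≠ 6 — contradiction.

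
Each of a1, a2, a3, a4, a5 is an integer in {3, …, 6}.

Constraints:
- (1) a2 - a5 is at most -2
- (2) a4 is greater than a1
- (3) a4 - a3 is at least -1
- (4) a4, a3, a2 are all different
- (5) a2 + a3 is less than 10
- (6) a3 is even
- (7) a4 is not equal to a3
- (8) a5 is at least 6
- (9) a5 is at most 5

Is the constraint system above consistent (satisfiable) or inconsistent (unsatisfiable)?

Unsatisfiable

From constraint 8: a5 ≥ 6. From constraint 9: a5 ≤ 5. But 5 < 6, so no value of a5 works.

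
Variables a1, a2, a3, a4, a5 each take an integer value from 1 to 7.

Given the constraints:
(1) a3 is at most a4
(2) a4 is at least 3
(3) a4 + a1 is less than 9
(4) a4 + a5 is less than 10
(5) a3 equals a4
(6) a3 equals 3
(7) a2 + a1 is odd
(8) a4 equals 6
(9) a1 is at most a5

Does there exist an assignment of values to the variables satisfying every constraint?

Constraint 6 fixes a3 = 3 and constraint 8 fixes a4 = 6, but constraint 5 requires a3 = a4. Since 3 ≠ 6, contradiction.

Unsatisfiable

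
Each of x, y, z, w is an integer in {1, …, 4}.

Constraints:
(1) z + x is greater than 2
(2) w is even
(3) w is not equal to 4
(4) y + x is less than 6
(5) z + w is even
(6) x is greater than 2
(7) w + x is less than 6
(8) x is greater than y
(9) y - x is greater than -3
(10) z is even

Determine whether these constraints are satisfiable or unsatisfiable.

The assignment x = 3, y = 2, z = 2, w = 2 works:
  constraint 1 holds since z + x = 5.
  constraint 4 holds since y + x = 5.
The rest check out directly.

Satisfiable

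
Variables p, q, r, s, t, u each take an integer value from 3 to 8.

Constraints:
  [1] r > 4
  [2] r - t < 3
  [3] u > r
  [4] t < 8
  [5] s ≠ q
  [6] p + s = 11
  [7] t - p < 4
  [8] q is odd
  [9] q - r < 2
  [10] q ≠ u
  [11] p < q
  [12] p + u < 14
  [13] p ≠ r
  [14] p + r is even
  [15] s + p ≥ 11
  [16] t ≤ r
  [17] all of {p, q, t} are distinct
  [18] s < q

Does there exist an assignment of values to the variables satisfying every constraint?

Try p = 5, q = 7, r = 7, s = 6, t = 6, u = 8.
Check constraint 2: r - t = 1; constraint 6: p + s = 11. The remaining constraints are straightforward to verify.

Satisfiable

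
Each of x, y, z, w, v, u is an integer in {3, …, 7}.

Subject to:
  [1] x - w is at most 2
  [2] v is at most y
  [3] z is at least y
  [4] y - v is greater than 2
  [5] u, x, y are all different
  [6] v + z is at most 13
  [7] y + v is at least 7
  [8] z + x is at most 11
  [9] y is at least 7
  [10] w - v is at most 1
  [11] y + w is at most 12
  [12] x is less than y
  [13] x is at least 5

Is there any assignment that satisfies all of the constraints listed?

Unsatisfiable

From constraints 3 and 9: z ≥ y ≥ 7. From constraint 13: x ≥ 5. Hence z + x ≥ 12. But constraint 8 requires z + x ≤ 11, and 11 < 12. Contradiction.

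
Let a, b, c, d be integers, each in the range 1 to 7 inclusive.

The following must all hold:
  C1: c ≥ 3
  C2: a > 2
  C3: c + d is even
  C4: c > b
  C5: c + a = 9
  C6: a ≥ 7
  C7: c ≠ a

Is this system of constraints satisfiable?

From constraint 1: c ≥ 3. From constraint 6: a ≥ 7. Hence c + a ≥ 10. But constraint 5 requires c + a = 9, and 9 < 10. Contradiction.

Unsatisfiable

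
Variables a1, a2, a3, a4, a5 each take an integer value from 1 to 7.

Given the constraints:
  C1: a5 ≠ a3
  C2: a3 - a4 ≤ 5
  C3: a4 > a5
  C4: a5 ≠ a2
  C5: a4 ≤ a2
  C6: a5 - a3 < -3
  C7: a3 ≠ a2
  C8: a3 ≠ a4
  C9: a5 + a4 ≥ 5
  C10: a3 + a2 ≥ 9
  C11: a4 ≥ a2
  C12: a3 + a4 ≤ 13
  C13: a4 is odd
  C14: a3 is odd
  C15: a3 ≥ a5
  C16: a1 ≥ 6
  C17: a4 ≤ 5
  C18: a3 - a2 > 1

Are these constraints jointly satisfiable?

Satisfiable

Try a1 = 6, a2 = 5, a3 = 7, a4 = 5, a5 = 1.
Check constraint 2: a3 - a4 = 2; constraint 6: a5 - a3 = -6. The remaining constraints are straightforward to verify.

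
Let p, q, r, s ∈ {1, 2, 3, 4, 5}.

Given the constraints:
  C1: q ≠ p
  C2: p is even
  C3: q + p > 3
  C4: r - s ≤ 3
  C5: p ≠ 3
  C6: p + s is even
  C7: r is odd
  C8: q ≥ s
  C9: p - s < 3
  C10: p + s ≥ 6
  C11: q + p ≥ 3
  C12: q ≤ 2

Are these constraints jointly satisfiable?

One satisfying assignment is p = 4, q = 2, r = 5, s = 2.
For the less obvious constraints — constraint 3: q + p = 6; constraint 4: r - s = 3 — and the others hold by inspection.

Satisfiable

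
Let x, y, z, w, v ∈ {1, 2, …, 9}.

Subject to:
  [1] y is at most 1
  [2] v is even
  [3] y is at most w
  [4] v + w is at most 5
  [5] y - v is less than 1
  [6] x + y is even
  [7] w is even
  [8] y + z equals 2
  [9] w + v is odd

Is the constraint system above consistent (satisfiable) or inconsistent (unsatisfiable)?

Constraint 7 makes w even and constraint 2 makes v even, so w + v must be even. Constraint 9 says w + v is odd — contradiction.

Unsatisfiable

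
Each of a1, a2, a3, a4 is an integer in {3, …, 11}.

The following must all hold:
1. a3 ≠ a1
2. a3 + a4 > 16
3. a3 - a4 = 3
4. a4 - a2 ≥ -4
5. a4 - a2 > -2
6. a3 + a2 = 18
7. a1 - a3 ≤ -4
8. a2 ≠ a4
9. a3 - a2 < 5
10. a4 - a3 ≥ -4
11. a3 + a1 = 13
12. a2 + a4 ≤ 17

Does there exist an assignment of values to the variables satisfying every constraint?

One satisfying assignment is a1 = 3, a2 = 8, a3 = 10, a4 = 7.
For the less obvious constraints — constraint 2: a3 + a4 = 17; constraint 3: a3 - a4 = 3; constraint 4: a4 - a2 = -1 — and the others hold by inspection.

Satisfiable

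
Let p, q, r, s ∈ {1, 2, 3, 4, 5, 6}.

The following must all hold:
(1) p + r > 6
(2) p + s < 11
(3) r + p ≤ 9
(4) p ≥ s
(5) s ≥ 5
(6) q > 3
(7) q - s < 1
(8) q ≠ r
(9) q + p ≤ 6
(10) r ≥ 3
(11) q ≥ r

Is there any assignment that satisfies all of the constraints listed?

From constraints 10 and 11: q ≥ r ≥ 3. From constraints 4 and 5: p ≥ s ≥ 5. Hence q + p ≥ 8. But constraint 9 requires q + p ≤ 6, and 6 < 8. Contradiction.

Unsatisfiable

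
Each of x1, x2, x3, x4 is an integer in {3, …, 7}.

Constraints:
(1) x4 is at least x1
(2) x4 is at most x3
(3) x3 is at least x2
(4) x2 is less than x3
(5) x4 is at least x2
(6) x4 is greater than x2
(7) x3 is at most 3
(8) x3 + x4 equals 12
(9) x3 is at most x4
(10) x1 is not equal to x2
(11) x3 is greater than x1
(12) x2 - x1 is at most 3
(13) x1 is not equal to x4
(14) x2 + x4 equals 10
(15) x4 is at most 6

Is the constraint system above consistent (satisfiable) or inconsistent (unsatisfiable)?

Unsatisfiable

From constraints 3 and 7: x2 ≤ x3 ≤ 3. From constraint 15: x4 ≤ 6. Hence x2 + x4 ≤ 9. But constraint 14 requires x2 + x4 = 10, and 10 > 9. Contradiction.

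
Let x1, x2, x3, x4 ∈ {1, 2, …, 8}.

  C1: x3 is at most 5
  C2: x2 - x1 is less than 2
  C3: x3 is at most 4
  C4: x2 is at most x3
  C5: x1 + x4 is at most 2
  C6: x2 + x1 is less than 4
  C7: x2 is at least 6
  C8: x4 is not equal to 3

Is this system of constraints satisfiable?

Unsatisfiable

From constraints 4 and 7: x3 ≥ x2 and x2 ≥ 6, so x3 ≥ 6. From constraint 3: x3 ≤ 4. But 4 < 6, so no value of x3 works.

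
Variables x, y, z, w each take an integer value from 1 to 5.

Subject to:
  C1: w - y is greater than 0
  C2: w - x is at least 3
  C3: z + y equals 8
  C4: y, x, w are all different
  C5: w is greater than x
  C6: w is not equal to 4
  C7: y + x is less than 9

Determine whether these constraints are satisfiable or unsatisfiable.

Satisfiable

Take x = 2, y = 4, z = 4, w = 5. Then constraint 1: w - y = 1; constraint 2: w - x = 3, and every other listed constraint is also met.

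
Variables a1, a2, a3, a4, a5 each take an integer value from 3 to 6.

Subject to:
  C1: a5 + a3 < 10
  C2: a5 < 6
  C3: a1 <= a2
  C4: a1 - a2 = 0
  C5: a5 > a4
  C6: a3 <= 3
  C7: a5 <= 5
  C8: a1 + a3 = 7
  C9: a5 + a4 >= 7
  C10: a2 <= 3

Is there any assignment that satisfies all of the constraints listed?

Unsatisfiable

From constraints 3 and 10: a1 ≤ a2 ≤ 3. From constraint 6: a3 ≤ 3. Hence a1 + a3 ≤ 6. But constraint 8 requires a1 + a3 = 7, and 7 > 6. Contradiction.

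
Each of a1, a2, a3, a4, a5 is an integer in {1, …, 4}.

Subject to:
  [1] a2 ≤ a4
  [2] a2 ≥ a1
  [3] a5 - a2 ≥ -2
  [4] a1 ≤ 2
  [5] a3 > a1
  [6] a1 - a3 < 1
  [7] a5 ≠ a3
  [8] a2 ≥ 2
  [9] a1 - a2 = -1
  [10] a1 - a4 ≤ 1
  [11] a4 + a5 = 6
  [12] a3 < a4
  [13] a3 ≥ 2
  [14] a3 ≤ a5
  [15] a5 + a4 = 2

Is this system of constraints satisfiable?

From constraints 13 and 14: a5 ≥ a3 ≥ 2. From constraints 1 and 8: a4 ≥ a2 ≥ 2. Hence a5 + a4 ≥ 4. But constraint 15 requires a5 + a4 = 2, and 2 < 4. Contradiction.

Unsatisfiable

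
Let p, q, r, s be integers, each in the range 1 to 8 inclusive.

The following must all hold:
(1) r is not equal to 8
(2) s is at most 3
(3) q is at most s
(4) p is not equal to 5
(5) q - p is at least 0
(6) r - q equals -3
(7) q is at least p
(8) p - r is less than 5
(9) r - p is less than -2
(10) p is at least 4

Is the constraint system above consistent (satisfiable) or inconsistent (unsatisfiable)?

Unsatisfiable

From constraints 7 and 10: q ≥ p and p ≥ 4, so q ≥ 4. From constraints 2 and 3: q ≤ s and s ≤ 3, so q ≤ 3. But 3 < 4, so no value of q works.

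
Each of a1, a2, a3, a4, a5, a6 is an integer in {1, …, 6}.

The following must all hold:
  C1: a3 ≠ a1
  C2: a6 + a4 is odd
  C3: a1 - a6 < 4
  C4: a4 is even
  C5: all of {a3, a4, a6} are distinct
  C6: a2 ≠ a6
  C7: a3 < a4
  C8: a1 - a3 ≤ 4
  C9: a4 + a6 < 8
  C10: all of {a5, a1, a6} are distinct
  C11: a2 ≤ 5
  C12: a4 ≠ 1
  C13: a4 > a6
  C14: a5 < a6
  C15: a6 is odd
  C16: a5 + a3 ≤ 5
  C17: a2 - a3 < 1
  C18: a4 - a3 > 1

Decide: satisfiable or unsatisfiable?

One satisfying assignment is a1 = 6, a2 = 2, a3 = 2, a4 = 4, a5 = 1, a6 = 3.
For the less obvious constraints — constraint 3: a1 - a6 = 3; constraint 8: a1 - a3 = 4 — and the others hold by inspection.

Satisfiable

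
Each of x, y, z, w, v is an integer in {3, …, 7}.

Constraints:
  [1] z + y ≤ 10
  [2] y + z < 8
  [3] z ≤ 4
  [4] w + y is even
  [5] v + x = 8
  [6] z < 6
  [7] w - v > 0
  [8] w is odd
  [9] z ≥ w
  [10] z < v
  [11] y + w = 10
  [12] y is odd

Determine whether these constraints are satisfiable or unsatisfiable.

Constraints 7, 9, and 10 give z < v, v < w, w ≤ z. Chaining: z < v < w ≤ z, which forces z < z — impossible.

Unsatisfiable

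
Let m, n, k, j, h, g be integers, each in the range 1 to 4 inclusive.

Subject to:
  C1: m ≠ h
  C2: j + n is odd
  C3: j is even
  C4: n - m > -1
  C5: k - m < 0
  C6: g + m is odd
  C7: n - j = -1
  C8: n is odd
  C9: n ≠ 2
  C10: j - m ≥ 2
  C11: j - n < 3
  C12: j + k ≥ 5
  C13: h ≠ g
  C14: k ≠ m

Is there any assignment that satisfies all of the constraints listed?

Satisfiable

Try m = 2, n = 3, k = 1, j = 4, h = 3, g = 1.
Check constraint 4: n - m = 1; constraint 5: k - m = -1; constraint 7: n - j = -1. The remaining constraints are straightforward to verify.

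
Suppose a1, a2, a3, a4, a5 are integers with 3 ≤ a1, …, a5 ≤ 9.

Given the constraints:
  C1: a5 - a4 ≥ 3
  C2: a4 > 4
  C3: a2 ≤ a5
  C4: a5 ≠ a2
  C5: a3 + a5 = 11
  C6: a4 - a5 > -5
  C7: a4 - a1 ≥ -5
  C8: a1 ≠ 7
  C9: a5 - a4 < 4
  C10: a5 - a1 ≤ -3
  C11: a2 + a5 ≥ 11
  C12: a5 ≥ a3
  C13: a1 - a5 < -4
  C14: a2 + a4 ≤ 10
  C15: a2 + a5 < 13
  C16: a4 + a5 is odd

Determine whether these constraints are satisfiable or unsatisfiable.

Constraints 1, 7, and 10 give a1 − a5 ≥ 3, a5 − a4 ≥ 3, a4 − a1 ≥ -5.
Adding all 3 inequalities: the left sides telescope to 0, and the right sides sum to 3 + 3 + (-5) = 1. So 0 ≥ 1, which is false.

Unsatisfiable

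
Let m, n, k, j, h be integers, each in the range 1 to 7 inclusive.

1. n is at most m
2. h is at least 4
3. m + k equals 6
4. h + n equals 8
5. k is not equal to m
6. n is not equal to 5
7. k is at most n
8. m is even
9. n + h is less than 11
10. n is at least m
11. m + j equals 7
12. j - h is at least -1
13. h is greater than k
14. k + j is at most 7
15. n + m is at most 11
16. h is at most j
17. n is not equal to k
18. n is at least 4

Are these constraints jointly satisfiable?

Unsatisfiable

From constraints 1 and 18: m ≥ n ≥ 4. From constraints 2 and 16: j ≥ h ≥ 4. Hence m + j ≥ 8. But constraint 11 requires m + j = 7, and 7 < 8. Contradiction.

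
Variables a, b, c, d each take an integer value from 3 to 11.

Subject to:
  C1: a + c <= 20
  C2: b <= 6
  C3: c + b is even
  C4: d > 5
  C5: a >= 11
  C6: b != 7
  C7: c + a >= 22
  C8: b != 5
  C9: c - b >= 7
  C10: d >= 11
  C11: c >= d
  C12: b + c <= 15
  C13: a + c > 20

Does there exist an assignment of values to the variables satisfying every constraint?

Unsatisfiable

From constraint 5: a ≥ 11. From constraints 10 and 11: c ≥ d ≥ 11. Hence a + c ≥ 22. But constraint 1 requires a + c ≤ 20, and 20 < 22. Contradiction.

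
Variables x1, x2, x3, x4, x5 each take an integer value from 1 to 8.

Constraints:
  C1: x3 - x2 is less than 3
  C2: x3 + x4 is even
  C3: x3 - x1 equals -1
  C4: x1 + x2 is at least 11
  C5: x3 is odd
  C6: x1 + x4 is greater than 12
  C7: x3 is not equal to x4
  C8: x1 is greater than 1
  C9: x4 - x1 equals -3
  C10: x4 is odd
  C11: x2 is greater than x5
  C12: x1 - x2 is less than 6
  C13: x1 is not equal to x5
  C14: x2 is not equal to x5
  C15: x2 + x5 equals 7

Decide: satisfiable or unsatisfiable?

Satisfiable

Take x1 = 8, x2 = 5, x3 = 7, x4 = 5, x5 = 2. Then constraint 1: x3 - x2 = 2; constraint 3: x3 - x1 = -1, and every other listed constraint is also met.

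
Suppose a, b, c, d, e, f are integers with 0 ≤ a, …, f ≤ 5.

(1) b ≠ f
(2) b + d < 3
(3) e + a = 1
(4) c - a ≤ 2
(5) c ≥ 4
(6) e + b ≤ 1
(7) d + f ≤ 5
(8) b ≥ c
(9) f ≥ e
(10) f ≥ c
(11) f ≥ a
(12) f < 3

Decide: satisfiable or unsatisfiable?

Unsatisfiable

From constraints 5 and 10: f ≥ c and c ≥ 4, so f ≥ 4. From constraint 12: f ≤ 2. But 2 < 4, so no value of f works.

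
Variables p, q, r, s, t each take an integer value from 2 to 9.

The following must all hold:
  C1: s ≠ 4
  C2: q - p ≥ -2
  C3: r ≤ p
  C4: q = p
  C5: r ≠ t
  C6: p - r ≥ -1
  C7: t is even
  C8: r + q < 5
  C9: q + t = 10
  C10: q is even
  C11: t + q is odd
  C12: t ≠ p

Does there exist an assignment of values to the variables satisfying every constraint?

Constraint 7 makes t even and constraint 10 makes q even, so t + q must be even. Constraint 11 says t + q is odd — contradiction.

Unsatisfiable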